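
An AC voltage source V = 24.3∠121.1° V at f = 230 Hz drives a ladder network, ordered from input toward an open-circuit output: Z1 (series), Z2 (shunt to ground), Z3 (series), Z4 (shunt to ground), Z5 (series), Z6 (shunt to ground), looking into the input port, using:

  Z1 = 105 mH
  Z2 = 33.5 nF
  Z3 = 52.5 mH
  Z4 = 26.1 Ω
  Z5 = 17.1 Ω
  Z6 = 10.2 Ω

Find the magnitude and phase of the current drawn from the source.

Step 1 — Angular frequency: ω = 2π·f = 2π·230 = 1445 rad/s.
Step 2 — Component impedances:
  Z1: Z = jωL = j·1445·0.105 = 0 + j151.7 Ω
  Z2: Z = 1/(jωC) = -j/(ω·C) = 0 - j2.066e+04 Ω
  Z3: Z = jωL = j·1445·0.0525 = 0 + j75.87 Ω
  Z4: Z = R = 26.1 Ω
  Z5: Z = R = 17.1 Ω
  Z6: Z = R = 10.2 Ω
Step 3 — Ladder network (open output): work backward from the far end, alternating series and parallel combinations. Z_in = 13.44 + j227.9 Ω = 228.3∠86.6° Ω.
Step 4 — Source phasor: V = 24.3∠121.1° V = -12.55 + j20.81 V.
Step 5 — Ohm's law: I = V / Z_total = (-12.55 + j20.81) / (13.44 + j227.9) = 0.08775 + j0.06026 A.
Step 6 — Convert to polar: |I| = 0.1065 A, ∠I = 34.5°.

I = 0.1065∠34.5° A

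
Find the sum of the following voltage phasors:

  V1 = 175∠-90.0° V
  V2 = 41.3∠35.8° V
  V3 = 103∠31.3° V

Step 1 — Convert each phasor to rectangular form:
  V1 = 175·(cos(-90.0°) + j·sin(-90.0°)) = 0 - j175 V
  V2 = 41.3·(cos(35.8°) + j·sin(35.8°)) = 33.5 + j24.16 V
  V3 = 103·(cos(31.3°) + j·sin(31.3°)) = 88.01 + j53.51 V
Step 2 — Sum components: V_total = 121.5 - j97.33 V.
Step 3 — Convert to polar: |V_total| = 155.7 V, ∠V_total = -38.7°.

V_total = 155.7∠-38.7° V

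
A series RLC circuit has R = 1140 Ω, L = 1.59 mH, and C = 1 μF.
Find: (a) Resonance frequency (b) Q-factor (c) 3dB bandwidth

Step 1 — Resonance: ω₀ = 1/√(LC) = 1/√(0.00159·1e-06) = 2.508e+04 rad/s.
Step 2 — f₀ = ω₀/(2π) = 3991 Hz.
Step 3 — Series Q: Q = ω₀L/R = 2.508e+04·0.00159/1140 = 0.03498.
Step 4 — Bandwidth: Δω = ω₀/Q = 7.17e+05 rad/s; BW = Δω/(2π) = 1.141e+05 Hz.

(a) f₀ = 3991 Hz  (b) Q = 0.03498  (c) BW = 1.141e+05 Hz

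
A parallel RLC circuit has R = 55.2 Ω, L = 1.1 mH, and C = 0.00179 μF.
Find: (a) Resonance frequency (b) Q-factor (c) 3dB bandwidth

Step 1 — Resonance: ω₀ = 1/√(LC) = 1/√(0.0011·1.79e-09) = 7.127e+05 rad/s.
Step 2 — f₀ = ω₀/(2π) = 1.134e+05 Hz.
Step 3 — Parallel Q: Q = R/(ω₀L) = 55.2/(7.127e+05·0.0011) = 0.07042.
Step 4 — Bandwidth: Δω = ω₀/Q = 1.012e+07 rad/s; BW = Δω/(2π) = 1.611e+06 Hz.

(a) f₀ = 1.134e+05 Hz  (b) Q = 0.07042  (c) BW = 1.611e+06 Hz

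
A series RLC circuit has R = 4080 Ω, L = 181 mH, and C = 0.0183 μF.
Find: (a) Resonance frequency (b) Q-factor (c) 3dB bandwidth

Step 1 — Resonance: ω₀ = 1/√(LC) = 1/√(0.181·1.83e-08) = 1.738e+04 rad/s.
Step 2 — f₀ = ω₀/(2π) = 2765 Hz.
Step 3 — Series Q: Q = ω₀L/R = 1.738e+04·0.181/4080 = 0.7708.
Step 4 — Bandwidth: Δω = ω₀/Q = 2.254e+04 rad/s; BW = Δω/(2π) = 3588 Hz.

(a) f₀ = 2765 Hz  (b) Q = 0.7708  (c) BW = 3588 Hz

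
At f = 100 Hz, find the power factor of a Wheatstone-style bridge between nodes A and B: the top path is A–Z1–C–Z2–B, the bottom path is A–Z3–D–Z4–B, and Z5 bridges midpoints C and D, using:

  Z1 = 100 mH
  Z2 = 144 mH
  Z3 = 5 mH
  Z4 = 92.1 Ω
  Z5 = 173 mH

Step 1 — Angular frequency: ω = 2π·f = 2π·100 = 628.3 rad/s.
Step 2 — Component impedances:
  Z1: Z = jωL = j·628.3·0.1 = 0 + j62.83 Ω
  Z2: Z = jωL = j·628.3·0.144 = 0 + j90.48 Ω
  Z3: Z = jωL = j·628.3·0.005 = 0 + j3.142 Ω
  Z4: Z = R = 92.1 Ω
  Z5: Z = jωL = j·628.3·0.173 = 0 + j108.7 Ω
Step 3 — Bridge requires nodal analysis (the Z5 bridge couples midpoints C and D, so the two paths cannot be reduced to a simple series/parallel combination). Setting node B to ground and injecting 1 A at node A, the 3-node admittance system at A, C, D solves to V_A = Z_AB = 59.98 + j45.05 Ω = 75.01∠36.9° Ω.
Step 4 — Power factor: PF = cos(φ) = Re(Z)/|Z| = 59.98/75.01 = 0.7996.
Step 5 — Type: Im(Z) = 45.05 ⇒ lagging (phase φ = 36.9°).

PF = 0.7996 (lagging, φ = 36.9°)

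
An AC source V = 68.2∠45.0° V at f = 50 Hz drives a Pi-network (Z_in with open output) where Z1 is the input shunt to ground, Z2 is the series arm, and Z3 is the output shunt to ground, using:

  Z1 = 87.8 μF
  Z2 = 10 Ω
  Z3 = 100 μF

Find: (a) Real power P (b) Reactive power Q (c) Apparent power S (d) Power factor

Step 1 — Angular frequency: ω = 2π·f = 2π·50 = 314.2 rad/s.
Step 2 — Component impedances:
  Z1: Z = 1/(jωC) = -j/(ω·C) = 0 - j36.25 Ω
  Z2: Z = R = 10 Ω
  Z3: Z = 1/(jωC) = -j/(ω·C) = 0 - j31.83 Ω
Step 3 — With open output, the series arm Z2 and the output shunt Z3 appear in series to ground: Z2 + Z3 = 10 - j31.83 Ω.
Step 4 — Parallel with input shunt Z1: Z_in = Z1 || (Z2 + Z3) = 2.775 - j17.36 Ω = 17.58∠-80.9° Ω.
Step 5 — Source phasor: V = 68.2∠45.0° V = 48.22 + j48.22 V.
Step 6 — Current: I = V / Z = -2.276 + j3.142 A = 3.88∠125.9° A.
Step 7 — Complex power: S = V·I* = 41.78 - j261.3 VA.
Step 8 — Real power: P = Re(S) = 41.78 W.
Step 9 — Reactive power: Q = Im(S) = -261.3 VAR.
Step 10 — Apparent power: |S| = 264.6 VA.
Step 11 — Power factor: PF = P/|S| = 0.1579 (leading).

(a) P = 41.78 W  (b) Q = -261.3 VAR  (c) S = 264.6 VA  (d) PF = 0.1579 (leading)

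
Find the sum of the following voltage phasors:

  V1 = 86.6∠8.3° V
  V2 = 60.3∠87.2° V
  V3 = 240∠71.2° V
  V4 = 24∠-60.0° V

Step 1 — Convert each phasor to rectangular form:
  V1 = 86.6·(cos(8.3°) + j·sin(8.3°)) = 85.69 + j12.5 V
  V2 = 60.3·(cos(87.2°) + j·sin(87.2°)) = 2.946 + j60.23 V
  V3 = 240·(cos(71.2°) + j·sin(71.2°)) = 77.34 + j227.2 V
  V4 = 24·(cos(-60.0°) + j·sin(-60.0°)) = 12 - j20.78 V
Step 2 — Sum components: V_total = 178 + j279.1 V.
Step 3 — Convert to polar: |V_total| = 331.1 V, ∠V_total = 57.5°.

V_total = 331.1∠57.5° V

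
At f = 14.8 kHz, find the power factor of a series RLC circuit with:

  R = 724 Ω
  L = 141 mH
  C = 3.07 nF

Step 1 — Angular frequency: ω = 2π·f = 2π·1.48e+04 = 9.299e+04 rad/s.
Step 2 — Component impedances:
  R: Z = R = 724 Ω
  L: Z = jωL = j·9.299e+04·0.141 = 0 + j1.311e+04 Ω
  C: Z = 1/(jωC) = -j/(ω·C) = 0 - j3503 Ω
Step 3 — Series combination: Z_total = R + L + C = 724 + j9609 Ω = 9636∠85.7° Ω.
Step 4 — Power factor: PF = cos(φ) = Re(Z)/|Z| = 724/9636 = 0.07513.
Step 5 — Type: Im(Z) = 9609 ⇒ lagging (phase φ = 85.7°).

PF = 0.07513 (lagging, φ = 85.7°)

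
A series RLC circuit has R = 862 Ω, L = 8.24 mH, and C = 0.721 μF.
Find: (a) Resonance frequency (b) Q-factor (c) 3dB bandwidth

Step 1 — Resonance condition Im(Z)=0 gives ω₀ = 1/√(LC).
Step 2 — ω₀ = 1/√(0.00824·7.21e-07) = 1.297e+04 rad/s.
Step 3 — f₀ = ω₀/(2π) = 2065 Hz.
Step 4 — Series Q: Q = ω₀L/R = 1.297e+04·0.00824/862 = 0.124.
Step 5 — 3dB bandwidth: Δω = ω₀/Q = 1.046e+05 rad/s; BW = Δω/(2π) = 1.665e+04 Hz.

(a) f₀ = 2065 Hz  (b) Q = 0.124  (c) BW = 1.665e+04 Hz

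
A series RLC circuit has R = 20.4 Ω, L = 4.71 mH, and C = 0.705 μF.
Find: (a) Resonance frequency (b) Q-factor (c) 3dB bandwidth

Step 1 — Resonance: ω₀ = 1/√(LC) = 1/√(0.00471·7.05e-07) = 1.735e+04 rad/s.
Step 2 — f₀ = ω₀/(2π) = 2762 Hz.
Step 3 — Series Q: Q = ω₀L/R = 1.735e+04·0.00471/20.4 = 4.007.
Step 4 — Bandwidth: Δω = ω₀/Q = 4331 rad/s; BW = Δω/(2π) = 689.3 Hz.

(a) f₀ = 2762 Hz  (b) Q = 4.007  (c) BW = 689.3 Hz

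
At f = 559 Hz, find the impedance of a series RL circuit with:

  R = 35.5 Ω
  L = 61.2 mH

Step 1 — Angular frequency: ω = 2π·f = 2π·559 = 3512 rad/s.
Step 2 — Component impedances:
  R: Z = R = 35.5 Ω
  L: Z = jωL = j·3512·0.0612 = 0 + j215 Ω
Step 3 — Series combination: Z_total = R + L = 35.5 + j215 Ω = 217.9∠80.6° Ω.

Z = 35.5 + j215 Ω = 217.9∠80.6° Ω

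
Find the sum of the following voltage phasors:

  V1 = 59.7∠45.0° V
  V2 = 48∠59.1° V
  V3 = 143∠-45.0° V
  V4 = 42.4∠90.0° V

Step 1 — Convert each phasor to rectangular form:
  V1 = 59.7·(cos(45.0°) + j·sin(45.0°)) = 42.21 + j42.21 V
  V2 = 48·(cos(59.1°) + j·sin(59.1°)) = 24.65 + j41.19 V
  V3 = 143·(cos(-45.0°) + j·sin(-45.0°)) = 101.1 - j101.1 V
  V4 = 42.4·(cos(90.0°) + j·sin(90.0°)) = 0 + j42.4 V
Step 2 — Sum components: V_total = 168 + j24.69 V.
Step 3 — Convert to polar: |V_total| = 169.8 V, ∠V_total = 8.4°.

V_total = 169.8∠8.4° V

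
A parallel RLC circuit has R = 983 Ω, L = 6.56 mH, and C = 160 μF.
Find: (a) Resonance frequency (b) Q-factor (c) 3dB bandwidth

Step 1 — Resonance: ω₀ = 1/√(LC) = 1/√(0.00656·0.00016) = 976.1 rad/s.
Step 2 — f₀ = ω₀/(2π) = 155.3 Hz.
Step 3 — Parallel Q: Q = R/(ω₀L) = 983/(976.1·0.00656) = 153.5.
Step 4 — Bandwidth: Δω = ω₀/Q = 6.358 rad/s; BW = Δω/(2π) = 1.012 Hz.

(a) f₀ = 155.3 Hz  (b) Q = 153.5  (c) BW = 1.012 Hz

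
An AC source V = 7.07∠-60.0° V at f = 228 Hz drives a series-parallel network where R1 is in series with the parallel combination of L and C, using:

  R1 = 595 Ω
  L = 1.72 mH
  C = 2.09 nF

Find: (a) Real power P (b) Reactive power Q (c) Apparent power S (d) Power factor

Step 1 — Angular frequency: ω = 2π·f = 2π·228 = 1433 rad/s.
Step 2 — Component impedances:
  R1: Z = R = 595 Ω
  L: Z = jωL = j·1433·0.00172 = 0 + j2.464 Ω
  C: Z = 1/(jωC) = -j/(ω·C) = 0 - j3.34e+05 Ω
Step 3 — Parallel branch: L || C = 1/(1/L + 1/C) = 0 + j2.464 Ω.
Step 4 — Series with R1: Z_total = R1 + (L || C) = 595 + j2.464 Ω = 595∠0.2° Ω.
Step 5 — Source phasor: V = 7.07∠-60.0° V = 3.535 - j6.123 V.
Step 6 — Current: I = V / Z = 0.005898 - j0.01031 A = 0.01188∠-60.2° A.
Step 7 — Complex power: S = V·I* = 0.08401 + j0.0003479 VA.
Step 8 — Real power: P = Re(S) = 0.08401 W.
Step 9 — Reactive power: Q = Im(S) = 0.0003479 VAR.
Step 10 — Apparent power: |S| = 0.08401 VA.
Step 11 — Power factor: PF = P/|S| = 1 (lagging).

(a) P = 0.08401 W  (b) Q = 0.0003479 VAR  (c) S = 0.08401 VA  (d) PF = 1 (lagging)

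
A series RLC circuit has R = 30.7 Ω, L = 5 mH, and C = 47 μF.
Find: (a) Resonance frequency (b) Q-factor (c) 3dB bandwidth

Step 1 — Resonance condition Im(Z)=0 gives ω₀ = 1/√(LC).
Step 2 — ω₀ = 1/√(0.005·4.7e-05) = 2063 rad/s.
Step 3 — f₀ = ω₀/(2π) = 328.3 Hz.
Step 4 — Series Q: Q = ω₀L/R = 2063·0.005/30.7 = 0.336.
Step 5 — 3dB bandwidth: Δω = ω₀/Q = 6140 rad/s; BW = Δω/(2π) = 977.2 Hz.

(a) f₀ = 328.3 Hz  (b) Q = 0.336  (c) BW = 977.2 Hz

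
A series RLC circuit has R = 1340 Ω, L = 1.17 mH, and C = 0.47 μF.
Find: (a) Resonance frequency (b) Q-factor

Step 1 — Resonance condition Im(Z)=0 gives ω₀ = 1/√(LC).
Step 2 — ω₀ = 1/√(0.00117·4.7e-07) = 4.264e+04 rad/s.
Step 3 — f₀ = ω₀/(2π) = 6787 Hz.
Step 4 — Series Q: Q = ω₀L/R = 4.264e+04·0.00117/1340 = 0.03723.

(a) f₀ = 6787 Hz  (b) Q = 0.03723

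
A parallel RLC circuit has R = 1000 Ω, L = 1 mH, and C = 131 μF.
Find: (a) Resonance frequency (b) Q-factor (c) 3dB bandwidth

Step 1 — Resonance: ω₀ = 1/√(LC) = 1/√(0.001·0.000131) = 2763 rad/s.
Step 2 — f₀ = ω₀/(2π) = 439.7 Hz.
Step 3 — Parallel Q: Q = R/(ω₀L) = 1000/(2763·0.001) = 361.9.
Step 4 — Bandwidth: Δω = ω₀/Q = 7.634 rad/s; BW = Δω/(2π) = 1.215 Hz.

(a) f₀ = 439.7 Hz  (b) Q = 361.9  (c) BW = 1.215 Hz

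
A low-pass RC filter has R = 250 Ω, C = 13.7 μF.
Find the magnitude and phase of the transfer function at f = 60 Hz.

Step 1 — Angular frequency: ω = 2π·60 = 377 rad/s.
Step 2 — Transfer function: H(jω) = 1/(1 + jωRC).
Step 3 — Denominator: 1 + jωRC = 1 + j·377·250·1.37e-05 = 1 + j1.291.
Step 4 — H = 0.3749 - j0.4841.
Step 5 — Magnitude: |H| = 0.6123 (-4.3 dB); phase: φ = -52.2°.

|H| = 0.6123 (-4.3 dB), φ = -52.2°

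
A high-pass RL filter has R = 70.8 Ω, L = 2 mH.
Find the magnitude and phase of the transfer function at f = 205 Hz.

Step 1 — Angular frequency: ω = 2π·205 = 1288 rad/s.
Step 2 — Transfer function: H(jω) = jωL/(R + jωL).
Step 3 — Numerator jωL = j·2.576; denominator R + jωL = 70.8 + j2.576.
Step 4 — H = 0.001322 + j0.03634.
Step 5 — Magnitude: |H| = 0.03636 (-28.8 dB); phase: φ = 87.9°.

|H| = 0.03636 (-28.8 dB), φ = 87.9°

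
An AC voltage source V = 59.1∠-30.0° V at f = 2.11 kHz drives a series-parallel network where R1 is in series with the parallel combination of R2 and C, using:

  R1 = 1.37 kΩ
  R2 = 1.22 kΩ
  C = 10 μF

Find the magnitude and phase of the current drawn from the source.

Step 1 — Angular frequency: ω = 2π·f = 2π·2110 = 1.326e+04 rad/s.
Step 2 — Component impedances:
  R1: Z = R = 1370 Ω
  R2: Z = R = 1220 Ω
  C: Z = 1/(jωC) = -j/(ω·C) = 0 - j7.543 Ω
Step 3 — Parallel branch: R2 || C = 1/(1/R2 + 1/C) = 0.04663 - j7.543 Ω.
Step 4 — Series with R1: Z_total = R1 + (R2 || C) = 1370 - j7.543 Ω = 1370∠-0.3° Ω.
Step 5 — Source phasor: V = 59.1∠-30.0° V = 51.18 - j29.55 V.
Step 6 — Ohm's law: I = V / Z_total = (51.18 - j29.55) / (1370 - j7.543) = 0.03748 - j0.02136 A.
Step 7 — Convert to polar: |I| = 0.04314 A, ∠I = -29.7°.

I = 0.04314∠-29.7° A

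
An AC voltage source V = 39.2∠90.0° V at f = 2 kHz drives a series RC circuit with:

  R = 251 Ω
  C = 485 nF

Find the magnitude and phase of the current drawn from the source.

Step 1 — Angular frequency: ω = 2π·f = 2π·2000 = 1.257e+04 rad/s.
Step 2 — Component impedances:
  R: Z = R = 251 Ω
  C: Z = 1/(jωC) = -j/(ω·C) = 0 - j164.1 Ω
Step 3 — Series combination: Z_total = R + C = 251 - j164.1 Ω = 299.9∠-33.2° Ω.
Step 4 — Source phasor: V = 39.2∠90.0° V = 0 + j39.2 V.
Step 5 — Ohm's law: I = V / Z_total = (0 + j39.2) / (251 - j164.1) = -0.07153 + j0.1094 A.
Step 6 — Convert to polar: |I| = 0.1307 A, ∠I = 123.2°.

I = 0.1307∠123.2° A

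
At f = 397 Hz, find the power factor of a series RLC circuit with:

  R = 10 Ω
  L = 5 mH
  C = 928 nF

Step 1 — Angular frequency: ω = 2π·f = 2π·397 = 2494 rad/s.
Step 2 — Component impedances:
  R: Z = R = 10 Ω
  L: Z = jωL = j·2494·0.005 = 0 + j12.47 Ω
  C: Z = 1/(jωC) = -j/(ω·C) = 0 - j432 Ω
Step 3 — Series combination: Z_total = R + L + C = 10 - j419.5 Ω = 419.6∠-88.6° Ω.
Step 4 — Power factor: PF = cos(φ) = Re(Z)/|Z| = 10/419.6 = 0.02383.
Step 5 — Type: Im(Z) = -419.5 ⇒ leading (phase φ = -88.6°).

PF = 0.02383 (leading, φ = -88.6°)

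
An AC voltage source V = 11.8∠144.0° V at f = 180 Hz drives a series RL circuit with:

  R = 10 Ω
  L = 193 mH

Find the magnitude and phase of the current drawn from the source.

Step 1 — Angular frequency: ω = 2π·f = 2π·180 = 1131 rad/s.
Step 2 — Component impedances:
  R: Z = R = 10 Ω
  L: Z = jωL = j·1131·0.193 = 0 + j218.3 Ω
Step 3 — Series combination: Z_total = R + L = 10 + j218.3 Ω = 218.5∠87.4° Ω.
Step 4 — Source phasor: V = 11.8∠144.0° V = -9.546 + j6.936 V.
Step 5 — Ohm's law: I = V / Z_total = (-9.546 + j6.936) / (10 + j218.3) = 0.02971 + j0.0451 A.
Step 6 — Convert to polar: |I| = 0.054 A, ∠I = 56.6°.

I = 0.054∠56.6° A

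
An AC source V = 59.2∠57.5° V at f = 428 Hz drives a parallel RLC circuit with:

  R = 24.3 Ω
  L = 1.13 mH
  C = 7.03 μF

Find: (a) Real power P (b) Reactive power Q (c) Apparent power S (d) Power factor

Step 1 — Angular frequency: ω = 2π·f = 2π·428 = 2689 rad/s.
Step 2 — Component impedances:
  R: Z = R = 24.3 Ω
  L: Z = jωL = j·2689·0.00113 = 0 + j3.039 Ω
  C: Z = 1/(jωC) = -j/(ω·C) = 0 - j52.9 Ω
Step 3 — Parallel combination: 1/Z_total = 1/R + 1/L + 1/C; Z_total = 0.4203 + j3.168 Ω = 3.196∠82.4° Ω.
Step 4 — Source phasor: V = 59.2∠57.5° V = 31.81 + j49.93 V.
Step 5 — Current: I = V / Z = 16.8 - j7.811 A = 18.52∠-24.9° A.
Step 6 — Complex power: S = V·I* = 144.2 + j1087 VA.
Step 7 — Real power: P = Re(S) = 144.2 W.
Step 8 — Reactive power: Q = Im(S) = 1087 VAR.
Step 9 — Apparent power: |S| = 1097 VA.
Step 10 — Power factor: PF = P/|S| = 0.1315 (lagging).

(a) P = 144.2 W  (b) Q = 1087 VAR  (c) S = 1097 VA  (d) PF = 0.1315 (lagging)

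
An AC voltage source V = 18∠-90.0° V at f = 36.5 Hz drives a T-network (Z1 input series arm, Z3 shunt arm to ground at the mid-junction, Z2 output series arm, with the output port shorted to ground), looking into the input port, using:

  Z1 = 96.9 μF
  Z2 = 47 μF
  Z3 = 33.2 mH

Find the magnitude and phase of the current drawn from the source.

Step 1 — Angular frequency: ω = 2π·f = 2π·36.5 = 229.3 rad/s.
Step 2 — Component impedances:
  Z1: Z = 1/(jωC) = -j/(ω·C) = 0 - j45 Ω
  Z2: Z = 1/(jωC) = -j/(ω·C) = 0 - j92.77 Ω
  Z3: Z = jωL = j·229.3·0.0332 = 0 + j7.614 Ω
Step 3 — With the output port shorted to ground, the output series arm Z2 runs from the junction to ground; the shunt arm Z3 also runs from the junction to ground. They appear in parallel: Z3 || Z2 = 0 + j8.295 Ω.
Step 4 — Series with input arm Z1: Z_in = Z1 + (Z3 || Z2) = 0 - j36.7 Ω = 36.7∠-90.0° Ω.
Step 5 — Source phasor: V = 18∠-90.0° V = 0 - j18 V.
Step 6 — Ohm's law: I = V / Z_total = (0 - j18) / (0 - j36.7) = 0.4904 A.
Step 7 — Convert to polar: |I| = 0.4904 A, ∠I = 0.0°.

I = 0.4904∠0.0° A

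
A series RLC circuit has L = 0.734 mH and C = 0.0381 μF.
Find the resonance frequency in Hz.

Step 1 — Resonance condition Im(Z)=0 gives ω₀ = 1/√(LC).
Step 2 — ω₀ = 1/√(0.000734·3.81e-08) = 1.891e+05 rad/s.
Step 3 — f₀ = ω₀/(2π) = 3.01e+04 Hz.

f₀ = 3.01e+04 Hz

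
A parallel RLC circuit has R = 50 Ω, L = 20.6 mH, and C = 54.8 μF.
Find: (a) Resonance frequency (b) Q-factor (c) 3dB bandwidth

Step 1 — Resonance: ω₀ = 1/√(LC) = 1/√(0.0206·5.48e-05) = 941.2 rad/s.
Step 2 — f₀ = ω₀/(2π) = 149.8 Hz.
Step 3 — Parallel Q: Q = R/(ω₀L) = 50/(941.2·0.0206) = 2.579.
Step 4 — Bandwidth: Δω = ω₀/Q = 365 rad/s; BW = Δω/(2π) = 58.09 Hz.

(a) f₀ = 149.8 Hz  (b) Q = 2.579  (c) BW = 58.09 Hz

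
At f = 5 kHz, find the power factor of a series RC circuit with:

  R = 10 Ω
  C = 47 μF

Step 1 — Angular frequency: ω = 2π·f = 2π·5000 = 3.142e+04 rad/s.
Step 2 — Component impedances:
  R: Z = R = 10 Ω
  C: Z = 1/(jωC) = -j/(ω·C) = 0 - j0.6773 Ω
Step 3 — Series combination: Z_total = R + C = 10 - j0.6773 Ω = 10.02∠-3.9° Ω.
Step 4 — Power factor: PF = cos(φ) = Re(Z)/|Z| = 10/10.023 = 0.9977.
Step 5 — Type: Im(Z) = -0.6773 ⇒ leading (phase φ = -3.9°).

PF = 0.9977 (leading, φ = -3.9°)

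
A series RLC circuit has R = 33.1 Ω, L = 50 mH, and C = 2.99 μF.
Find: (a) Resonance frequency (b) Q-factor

Step 1 — Resonance condition Im(Z)=0 gives ω₀ = 1/√(LC).
Step 2 — ω₀ = 1/√(0.05·2.99e-06) = 2586 rad/s.
Step 3 — f₀ = ω₀/(2π) = 411.6 Hz.
Step 4 — Series Q: Q = ω₀L/R = 2586·0.05/33.1 = 3.907.

(a) f₀ = 411.6 Hz  (b) Q = 3.907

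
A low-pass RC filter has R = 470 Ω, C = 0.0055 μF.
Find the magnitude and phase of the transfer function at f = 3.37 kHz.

Step 1 — Angular frequency: ω = 2π·3370 = 2.117e+04 rad/s.
Step 2 — Transfer function: H(jω) = 1/(1 + jωRC).
Step 3 — Denominator: 1 + jωRC = 1 + j·2.117e+04·470·5.5e-09 = 1 + j0.05474.
Step 4 — H = 0.997 - j0.05457.
Step 5 — Magnitude: |H| = 0.9985 (-0.0 dB); phase: φ = -3.1°.

|H| = 0.9985 (-0.0 dB), φ = -3.1°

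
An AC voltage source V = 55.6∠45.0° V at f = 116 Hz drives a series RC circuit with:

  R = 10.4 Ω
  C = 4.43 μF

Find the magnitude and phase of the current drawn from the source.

Step 1 — Angular frequency: ω = 2π·f = 2π·116 = 728.8 rad/s.
Step 2 — Component impedances:
  R: Z = R = 10.4 Ω
  C: Z = 1/(jωC) = -j/(ω·C) = 0 - j309.7 Ω
Step 3 — Series combination: Z_total = R + C = 10.4 - j309.7 Ω = 309.9∠-88.1° Ω.
Step 4 — Source phasor: V = 55.6∠45.0° V = 39.32 + j39.32 V.
Step 5 — Ohm's law: I = V / Z_total = (39.32 + j39.32) / (10.4 - j309.7) = -0.1225 + j0.1311 A.
Step 6 — Convert to polar: |I| = 0.1794 A, ∠I = 133.1°.

I = 0.1794∠133.1° A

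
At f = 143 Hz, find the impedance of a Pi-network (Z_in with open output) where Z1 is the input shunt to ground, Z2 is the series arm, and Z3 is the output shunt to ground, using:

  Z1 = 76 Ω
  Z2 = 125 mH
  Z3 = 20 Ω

Step 1 — Angular frequency: ω = 2π·f = 2π·143 = 898.5 rad/s.
Step 2 — Component impedances:
  Z1: Z = R = 76 Ω
  Z2: Z = jωL = j·898.5·0.125 = 0 + j112.3 Ω
  Z3: Z = R = 20 Ω
Step 3 — With open output, the series arm Z2 and the output shunt Z3 appear in series to ground: Z2 + Z3 = 20 + j112.3 Ω.
Step 4 — Parallel with input shunt Z1: Z_in = Z1 || (Z2 + Z3) = 50.6 + j29.72 Ω = 58.68∠30.4° Ω.

Z = 50.6 + j29.72 Ω = 58.68∠30.4° Ω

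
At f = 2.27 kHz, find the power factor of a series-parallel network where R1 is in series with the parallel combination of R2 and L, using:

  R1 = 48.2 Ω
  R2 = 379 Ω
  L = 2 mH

Step 1 — Angular frequency: ω = 2π·f = 2π·2270 = 1.426e+04 rad/s.
Step 2 — Component impedances:
  R1: Z = R = 48.2 Ω
  R2: Z = R = 379 Ω
  L: Z = jωL = j·1.426e+04·0.002 = 0 + j28.53 Ω
Step 3 — Parallel branch: R2 || L = 1/(1/R2 + 1/L) = 2.135 + j28.36 Ω.
Step 4 — Series with R1: Z_total = R1 + (R2 || L) = 50.33 + j28.36 Ω = 57.78∠29.4° Ω.
Step 5 — Power factor: PF = cos(φ) = Re(Z)/|Z| = 50.335/57.777 = 0.8712.
Step 6 — Type: Im(Z) = 28.36 ⇒ lagging (phase φ = 29.4°).

PF = 0.8712 (lagging, φ = 29.4°)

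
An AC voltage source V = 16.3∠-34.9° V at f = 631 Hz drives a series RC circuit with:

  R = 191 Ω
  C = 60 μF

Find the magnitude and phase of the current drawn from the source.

Step 1 — Angular frequency: ω = 2π·f = 2π·631 = 3965 rad/s.
Step 2 — Component impedances:
  R: Z = R = 191 Ω
  C: Z = 1/(jωC) = -j/(ω·C) = 0 - j4.204 Ω
Step 3 — Series combination: Z_total = R + C = 191 - j4.204 Ω = 191∠-1.3° Ω.
Step 4 — Source phasor: V = 16.3∠-34.9° V = 13.37 - j9.326 V.
Step 5 — Ohm's law: I = V / Z_total = (13.37 - j9.326) / (191 - j4.204) = 0.07103 - j0.04726 A.
Step 6 — Convert to polar: |I| = 0.08532 A, ∠I = -33.6°.

I = 0.08532∠-33.6° A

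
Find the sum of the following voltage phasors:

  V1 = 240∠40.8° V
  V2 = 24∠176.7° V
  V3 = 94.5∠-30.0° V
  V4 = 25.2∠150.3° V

Step 1 — Convert each phasor to rectangular form:
  V1 = 240·(cos(40.8°) + j·sin(40.8°)) = 181.7 + j156.8 V
  V2 = 24·(cos(176.7°) + j·sin(176.7°)) = -23.96 + j1.382 V
  V3 = 94.5·(cos(-30.0°) + j·sin(-30.0°)) = 81.84 - j47.25 V
  V4 = 25.2·(cos(150.3°) + j·sin(150.3°)) = -21.89 + j12.49 V
Step 2 — Sum components: V_total = 217.7 + j123.4 V.
Step 3 — Convert to polar: |V_total| = 250.2 V, ∠V_total = 29.6°.

V_total = 250.2∠29.6° V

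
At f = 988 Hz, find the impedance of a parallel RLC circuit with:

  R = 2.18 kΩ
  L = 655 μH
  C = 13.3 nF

Step 1 — Angular frequency: ω = 2π·f = 2π·988 = 6208 rad/s.
Step 2 — Component impedances:
  R: Z = R = 2180 Ω
  L: Z = jωL = j·6208·0.000655 = 0 + j4.066 Ω
  C: Z = 1/(jωC) = -j/(ω·C) = 0 - j1.211e+04 Ω
Step 3 — Parallel combination: 1/Z_total = 1/R + 1/L + 1/C; Z_total = 0.007589 + j4.067 Ω = 4.067∠89.9° Ω.

Z = 0.007589 + j4.067 Ω = 4.067∠89.9° Ω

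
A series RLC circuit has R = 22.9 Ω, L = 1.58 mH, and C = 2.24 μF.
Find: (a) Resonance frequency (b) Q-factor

Step 1 — Resonance condition Im(Z)=0 gives ω₀ = 1/√(LC).
Step 2 — ω₀ = 1/√(0.00158·2.24e-06) = 1.681e+04 rad/s.
Step 3 — f₀ = ω₀/(2π) = 2675 Hz.
Step 4 — Series Q: Q = ω₀L/R = 1.681e+04·0.00158/22.9 = 1.16.

(a) f₀ = 2675 Hz  (b) Q = 1.16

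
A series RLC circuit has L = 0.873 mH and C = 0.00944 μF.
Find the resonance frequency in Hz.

Step 1 — Resonance condition Im(Z)=0 gives ω₀ = 1/√(LC).
Step 2 — ω₀ = 1/√(0.000873·9.44e-09) = 3.483e+05 rad/s.
Step 3 — f₀ = ω₀/(2π) = 5.544e+04 Hz.

f₀ = 5.544e+04 Hz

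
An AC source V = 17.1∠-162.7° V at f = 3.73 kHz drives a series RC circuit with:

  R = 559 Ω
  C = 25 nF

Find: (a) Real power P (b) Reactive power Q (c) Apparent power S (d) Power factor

Step 1 — Angular frequency: ω = 2π·f = 2π·3730 = 2.344e+04 rad/s.
Step 2 — Component impedances:
  R: Z = R = 559 Ω
  C: Z = 1/(jωC) = -j/(ω·C) = 0 - j1707 Ω
Step 3 — Series combination: Z_total = R + C = 559 - j1707 Ω = 1796∠-71.9° Ω.
Step 4 — Source phasor: V = 17.1∠-162.7° V = -16.33 - j5.085 V.
Step 5 — Current: I = V / Z = -0.0001387 - j0.00952 A = 0.009521∠-90.8° A.
Step 6 — Complex power: S = V·I* = 0.05068 - j0.1547 VA.
Step 7 — Real power: P = Re(S) = 0.05068 W.
Step 8 — Reactive power: Q = Im(S) = -0.1547 VAR.
Step 9 — Apparent power: |S| = 0.1628 VA.
Step 10 — Power factor: PF = P/|S| = 0.3113 (leading).

(a) P = 0.05068 W  (b) Q = -0.1547 VAR  (c) S = 0.1628 VA  (d) PF = 0.3113 (leading)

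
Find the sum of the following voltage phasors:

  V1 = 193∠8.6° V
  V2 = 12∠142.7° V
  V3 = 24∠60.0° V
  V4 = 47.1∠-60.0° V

Step 1 — Convert each phasor to rectangular form:
  V1 = 193·(cos(8.6°) + j·sin(8.6°)) = 190.8 + j28.86 V
  V2 = 12·(cos(142.7°) + j·sin(142.7°)) = -9.546 + j7.272 V
  V3 = 24·(cos(60.0°) + j·sin(60.0°)) = 12 + j20.78 V
  V4 = 47.1·(cos(-60.0°) + j·sin(-60.0°)) = 23.55 - j40.79 V
Step 2 — Sum components: V_total = 216.8 + j16.13 V.
Step 3 — Convert to polar: |V_total| = 217.4 V, ∠V_total = 4.3°.

V_total = 217.4∠4.3° V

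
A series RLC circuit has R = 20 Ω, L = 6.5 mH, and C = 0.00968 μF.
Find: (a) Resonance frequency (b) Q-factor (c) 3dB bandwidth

Step 1 — Resonance: ω₀ = 1/√(LC) = 1/√(0.0065·9.68e-09) = 1.261e+05 rad/s.
Step 2 — f₀ = ω₀/(2π) = 2.006e+04 Hz.
Step 3 — Series Q: Q = ω₀L/R = 1.261e+05·0.0065/20 = 40.97.
Step 4 — Bandwidth: Δω = ω₀/Q = 3077 rad/s; BW = Δω/(2π) = 489.7 Hz.

(a) f₀ = 2.006e+04 Hz  (b) Q = 40.97  (c) BW = 489.7 Hz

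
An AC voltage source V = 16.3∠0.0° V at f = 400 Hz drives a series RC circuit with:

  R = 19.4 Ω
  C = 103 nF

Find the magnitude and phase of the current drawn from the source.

Step 1 — Angular frequency: ω = 2π·f = 2π·400 = 2513 rad/s.
Step 2 — Component impedances:
  R: Z = R = 19.4 Ω
  C: Z = 1/(jωC) = -j/(ω·C) = 0 - j3863 Ω
Step 3 — Series combination: Z_total = R + C = 19.4 - j3863 Ω = 3863∠-89.7° Ω.
Step 4 — Source phasor: V = 16.3∠0.0° V = 16.3 V.
Step 5 — Ohm's law: I = V / Z_total = (16.3) / (19.4 - j3863) = 2.119e-05 + j0.004219 A.
Step 6 — Convert to polar: |I| = 0.004219 A, ∠I = 89.7°.

I = 0.004219∠89.7° A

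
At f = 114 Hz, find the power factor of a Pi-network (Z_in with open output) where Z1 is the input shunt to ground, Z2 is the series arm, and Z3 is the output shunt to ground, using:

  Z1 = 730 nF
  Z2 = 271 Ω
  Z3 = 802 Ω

Step 1 — Angular frequency: ω = 2π·f = 2π·114 = 716.3 rad/s.
Step 2 — Component impedances:
  Z1: Z = 1/(jωC) = -j/(ω·C) = 0 - j1912 Ω
  Z2: Z = R = 271 Ω
  Z3: Z = R = 802 Ω
Step 3 — With open output, the series arm Z2 and the output shunt Z3 appear in series to ground: Z2 + Z3 = 1073 Ω.
Step 4 — Parallel with input shunt Z1: Z_in = Z1 || (Z2 + Z3) = 816.1 - j457.9 Ω = 935.8∠-29.3° Ω.
Step 5 — Power factor: PF = cos(φ) = Re(Z)/|Z| = 816.1/935.8 = 0.8721.
Step 6 — Type: Im(Z) = -457.9 ⇒ leading (phase φ = -29.3°).

PF = 0.8721 (leading, φ = -29.3°)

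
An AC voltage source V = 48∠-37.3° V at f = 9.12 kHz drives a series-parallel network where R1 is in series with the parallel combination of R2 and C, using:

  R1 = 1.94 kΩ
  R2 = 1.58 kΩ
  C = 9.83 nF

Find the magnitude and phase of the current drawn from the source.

Step 1 — Angular frequency: ω = 2π·f = 2π·9120 = 5.73e+04 rad/s.
Step 2 — Component impedances:
  R1: Z = R = 1940 Ω
  R2: Z = R = 1580 Ω
  C: Z = 1/(jωC) = -j/(ω·C) = 0 - j1775 Ω
Step 3 — Parallel branch: R2 || C = 1/(1/R2 + 1/C) = 881.7 - j784.7 Ω.
Step 4 — Series with R1: Z_total = R1 + (R2 || C) = 2822 - j784.7 Ω = 2929∠-15.5° Ω.
Step 5 — Source phasor: V = 48∠-37.3° V = 38.18 - j29.09 V.
Step 6 — Ohm's law: I = V / Z_total = (38.18 - j29.09) / (2822 - j784.7) = 0.01522 - j0.006076 A.
Step 7 — Convert to polar: |I| = 0.01639 A, ∠I = -21.8°.

I = 0.01639∠-21.8° A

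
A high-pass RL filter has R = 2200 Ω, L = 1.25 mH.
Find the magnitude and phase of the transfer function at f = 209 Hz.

Step 1 — Angular frequency: ω = 2π·209 = 1313 rad/s.
Step 2 — Transfer function: H(jω) = jωL/(R + jωL).
Step 3 — Numerator jωL = j·1.641; denominator R + jωL = 2200 + j1.641.
Step 4 — H = 5.567e-07 + j0.0007461.
Step 5 — Magnitude: |H| = 0.0007461 (-62.5 dB); phase: φ = 90.0°.

|H| = 0.0007461 (-62.5 dB), φ = 90.0°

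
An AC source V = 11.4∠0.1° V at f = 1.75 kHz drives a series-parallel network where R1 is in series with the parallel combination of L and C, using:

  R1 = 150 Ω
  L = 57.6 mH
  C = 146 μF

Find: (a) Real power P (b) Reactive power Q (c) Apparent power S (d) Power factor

Step 1 — Angular frequency: ω = 2π·f = 2π·1750 = 1.1e+04 rad/s.
Step 2 — Component impedances:
  R1: Z = R = 150 Ω
  L: Z = jωL = j·1.1e+04·0.0576 = 0 + j633.3 Ω
  C: Z = 1/(jωC) = -j/(ω·C) = 0 - j0.6229 Ω
Step 3 — Parallel branch: L || C = 1/(1/L + 1/C) = 0 - j0.6235 Ω.
Step 4 — Series with R1: Z_total = R1 + (L || C) = 150 - j0.6235 Ω = 150∠-0.2° Ω.
Step 5 — Source phasor: V = 11.4∠0.1° V = 11.4 + j0.0199 V.
Step 6 — Current: I = V / Z = 0.076 + j0.0004486 A = 0.076∠0.3° A.
Step 7 — Complex power: S = V·I* = 0.8664 - j0.003601 VA.
Step 8 — Real power: P = Re(S) = 0.8664 W.
Step 9 — Reactive power: Q = Im(S) = -0.003601 VAR.
Step 10 — Apparent power: |S| = 0.8664 VA.
Step 11 — Power factor: PF = P/|S| = 1 (leading).

(a) P = 0.8664 W  (b) Q = -0.003601 VAR  (c) S = 0.8664 VA  (d) PF = 1 (leading)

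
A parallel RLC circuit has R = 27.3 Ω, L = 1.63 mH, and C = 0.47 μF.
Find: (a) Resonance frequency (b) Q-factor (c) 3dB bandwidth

Step 1 — Resonance: ω₀ = 1/√(LC) = 1/√(0.00163·4.7e-07) = 3.613e+04 rad/s.
Step 2 — f₀ = ω₀/(2π) = 5750 Hz.
Step 3 — Parallel Q: Q = R/(ω₀L) = 27.3/(3.613e+04·0.00163) = 0.4636.
Step 4 — Bandwidth: Δω = ω₀/Q = 7.794e+04 rad/s; BW = Δω/(2π) = 1.24e+04 Hz.

(a) f₀ = 5750 Hz  (b) Q = 0.4636  (c) BW = 1.24e+04 Hz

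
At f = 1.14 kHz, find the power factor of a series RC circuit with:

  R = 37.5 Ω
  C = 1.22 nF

Step 1 — Angular frequency: ω = 2π·f = 2π·1140 = 7163 rad/s.
Step 2 — Component impedances:
  R: Z = R = 37.5 Ω
  C: Z = 1/(jωC) = -j/(ω·C) = 0 - j1.144e+05 Ω
Step 3 — Series combination: Z_total = R + C = 37.5 - j1.144e+05 Ω = 1.144e+05∠-90.0° Ω.
Step 4 — Power factor: PF = cos(φ) = Re(Z)/|Z| = 37.5/1.1443e+05 = 0.0003277.
Step 5 — Type: Im(Z) = -1.144e+05 ⇒ leading (phase φ = -90.0°).

PF = 0.0003277 (leading, φ = -90.0°)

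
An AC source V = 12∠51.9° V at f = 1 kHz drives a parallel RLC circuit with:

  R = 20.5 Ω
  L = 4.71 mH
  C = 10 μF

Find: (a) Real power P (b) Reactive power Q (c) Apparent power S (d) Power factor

Step 1 — Angular frequency: ω = 2π·f = 2π·1000 = 6283 rad/s.
Step 2 — Component impedances:
  R: Z = R = 20.5 Ω
  L: Z = jωL = j·6283·0.00471 = 0 + j29.59 Ω
  C: Z = 1/(jωC) = -j/(ω·C) = 0 - j15.92 Ω
Step 3 — Parallel combination: 1/Z_total = 1/R + 1/L + 1/C; Z_total = 15.14 - j9.011 Ω = 17.61∠-30.8° Ω.
Step 4 — Source phasor: V = 12∠51.9° V = 7.404 + j9.443 V.
Step 5 — Current: I = V / Z = 0.08695 + j0.6757 A = 0.6812∠82.7° A.
Step 6 — Complex power: S = V·I* = 7.024 - j4.182 VA.
Step 7 — Real power: P = Re(S) = 7.024 W.
Step 8 — Reactive power: Q = Im(S) = -4.182 VAR.
Step 9 — Apparent power: |S| = 8.175 VA.
Step 10 — Power factor: PF = P/|S| = 0.8593 (leading).

(a) P = 7.024 W  (b) Q = -4.182 VAR  (c) S = 8.175 VA  (d) PF = 0.8593 (leading)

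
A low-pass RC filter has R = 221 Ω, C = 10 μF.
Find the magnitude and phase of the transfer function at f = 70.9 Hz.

Step 1 — Angular frequency: ω = 2π·70.9 = 445.5 rad/s.
Step 2 — Transfer function: H(jω) = 1/(1 + jωRC).
Step 3 — Denominator: 1 + jωRC = 1 + j·445.5·221·1e-05 = 1 + j0.9845.
Step 4 — H = 0.5078 - j0.4999.
Step 5 — Magnitude: |H| = 0.7126 (-2.9 dB); phase: φ = -44.6°.

|H| = 0.7126 (-2.9 dB), φ = -44.6°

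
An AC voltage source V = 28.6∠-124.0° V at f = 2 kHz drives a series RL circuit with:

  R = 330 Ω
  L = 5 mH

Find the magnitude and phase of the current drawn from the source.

Step 1 — Angular frequency: ω = 2π·f = 2π·2000 = 1.257e+04 rad/s.
Step 2 — Component impedances:
  R: Z = R = 330 Ω
  L: Z = jωL = j·1.257e+04·0.005 = 0 + j62.83 Ω
Step 3 — Series combination: Z_total = R + L = 330 + j62.83 Ω = 335.9∠10.8° Ω.
Step 4 — Source phasor: V = 28.6∠-124.0° V = -15.99 - j23.71 V.
Step 5 — Ohm's law: I = V / Z_total = (-15.99 - j23.71) / (330 + j62.83) = -0.05997 - j0.06043 A.
Step 6 — Convert to polar: |I| = 0.08514 A, ∠I = -134.8°.

I = 0.08514∠-134.8° A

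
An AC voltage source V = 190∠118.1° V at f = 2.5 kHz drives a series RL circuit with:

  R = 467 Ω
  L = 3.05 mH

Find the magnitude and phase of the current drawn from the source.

Step 1 — Angular frequency: ω = 2π·f = 2π·2500 = 1.571e+04 rad/s.
Step 2 — Component impedances:
  R: Z = R = 467 Ω
  L: Z = jωL = j·1.571e+04·0.00305 = 0 + j47.91 Ω
Step 3 — Series combination: Z_total = R + L = 467 + j47.91 Ω = 469.5∠5.9° Ω.
Step 4 — Source phasor: V = 190∠118.1° V = -89.49 + j167.6 V.
Step 5 — Ohm's law: I = V / Z_total = (-89.49 + j167.6) / (467 + j47.91) = -0.1532 + j0.3746 A.
Step 6 — Convert to polar: |I| = 0.4047 A, ∠I = 112.2°.

I = 0.4047∠112.2° A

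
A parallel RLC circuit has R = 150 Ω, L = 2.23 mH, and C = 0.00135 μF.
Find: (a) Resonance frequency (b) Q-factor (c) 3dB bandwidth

Step 1 — Resonance: ω₀ = 1/√(LC) = 1/√(0.00223·1.35e-09) = 5.763e+05 rad/s.
Step 2 — f₀ = ω₀/(2π) = 9.173e+04 Hz.
Step 3 — Parallel Q: Q = R/(ω₀L) = 150/(5.763e+05·0.00223) = 0.1167.
Step 4 — Bandwidth: Δω = ω₀/Q = 4.938e+06 rad/s; BW = Δω/(2π) = 7.86e+05 Hz.

(a) f₀ = 9.173e+04 Hz  (b) Q = 0.1167  (c) BW = 7.86e+05 Hz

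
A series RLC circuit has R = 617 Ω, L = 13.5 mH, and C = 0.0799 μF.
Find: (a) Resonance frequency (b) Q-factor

Step 1 — Resonance condition Im(Z)=0 gives ω₀ = 1/√(LC).
Step 2 — ω₀ = 1/√(0.0135·7.99e-08) = 3.045e+04 rad/s.
Step 3 — f₀ = ω₀/(2π) = 4846 Hz.
Step 4 — Series Q: Q = ω₀L/R = 3.045e+04·0.0135/617 = 0.6662.

(a) f₀ = 4846 Hz  (b) Q = 0.6662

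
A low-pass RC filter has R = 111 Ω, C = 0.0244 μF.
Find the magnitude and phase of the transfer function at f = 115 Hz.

Step 1 — Angular frequency: ω = 2π·115 = 722.6 rad/s.
Step 2 — Transfer function: H(jω) = 1/(1 + jωRC).
Step 3 — Denominator: 1 + jωRC = 1 + j·722.6·111·2.44e-08 = 1 + j0.001957.
Step 4 — H = 1 - j0.001957.
Step 5 — Magnitude: |H| = 1 (-0.0 dB); phase: φ = -0.1°.

|H| = 1 (-0.0 dB), φ = -0.1°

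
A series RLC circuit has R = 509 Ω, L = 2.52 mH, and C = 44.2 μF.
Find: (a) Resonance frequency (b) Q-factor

Step 1 — Resonance condition Im(Z)=0 gives ω₀ = 1/√(LC).
Step 2 — ω₀ = 1/√(0.00252·4.42e-05) = 2996 rad/s.
Step 3 — f₀ = ω₀/(2π) = 476.9 Hz.
Step 4 — Series Q: Q = ω₀L/R = 2996·0.00252/509 = 0.01483.

(a) f₀ = 476.9 Hz  (b) Q = 0.01483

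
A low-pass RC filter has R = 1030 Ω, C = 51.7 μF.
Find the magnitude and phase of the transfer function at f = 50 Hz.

Step 1 — Angular frequency: ω = 2π·50 = 314.2 rad/s.
Step 2 — Transfer function: H(jω) = 1/(1 + jωRC).
Step 3 — Denominator: 1 + jωRC = 1 + j·314.2·1030·5.17e-05 = 1 + j16.73.
Step 4 — H = 0.00356 - j0.05956.
Step 5 — Magnitude: |H| = 0.05967 (-24.5 dB); phase: φ = -86.6°.

|H| = 0.05967 (-24.5 dB), φ = -86.6°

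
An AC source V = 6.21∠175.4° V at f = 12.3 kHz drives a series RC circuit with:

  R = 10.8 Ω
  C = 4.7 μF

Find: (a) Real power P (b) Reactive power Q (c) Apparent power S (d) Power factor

Step 1 — Angular frequency: ω = 2π·f = 2π·1.23e+04 = 7.728e+04 rad/s.
Step 2 — Component impedances:
  R: Z = R = 10.8 Ω
  C: Z = 1/(jωC) = -j/(ω·C) = 0 - j2.753 Ω
Step 3 — Series combination: Z_total = R + C = 10.8 - j2.753 Ω = 11.15∠-14.3° Ω.
Step 4 — Source phasor: V = 6.21∠175.4° V = -6.19 + j0.498 V.
Step 5 — Current: I = V / Z = -0.5492 - j0.09389 A = 0.5572∠-170.3° A.
Step 6 — Complex power: S = V·I* = 3.353 - j0.8547 VA.
Step 7 — Real power: P = Re(S) = 3.353 W.
Step 8 — Reactive power: Q = Im(S) = -0.8547 VAR.
Step 9 — Apparent power: |S| = 3.46 VA.
Step 10 — Power factor: PF = P/|S| = 0.969 (leading).

(a) P = 3.353 W  (b) Q = -0.8547 VAR  (c) S = 3.46 VA  (d) PF = 0.969 (leading)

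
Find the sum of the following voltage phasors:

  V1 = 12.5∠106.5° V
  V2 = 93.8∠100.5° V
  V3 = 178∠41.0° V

Step 1 — Convert each phasor to rectangular form:
  V1 = 12.5·(cos(106.5°) + j·sin(106.5°)) = -3.55 + j11.99 V
  V2 = 93.8·(cos(100.5°) + j·sin(100.5°)) = -17.09 + j92.23 V
  V3 = 178·(cos(41.0°) + j·sin(41.0°)) = 134.3 + j116.8 V
Step 2 — Sum components: V_total = 113.7 + j221 V.
Step 3 — Convert to polar: |V_total| = 248.5 V, ∠V_total = 62.8°.

V_total = 248.5∠62.8° V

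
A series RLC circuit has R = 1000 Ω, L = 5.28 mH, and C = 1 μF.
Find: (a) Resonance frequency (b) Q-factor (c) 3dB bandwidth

Step 1 — Resonance condition Im(Z)=0 gives ω₀ = 1/√(LC).
Step 2 — ω₀ = 1/√(0.00528·1e-06) = 1.376e+04 rad/s.
Step 3 — f₀ = ω₀/(2π) = 2190 Hz.
Step 4 — Series Q: Q = ω₀L/R = 1.376e+04·0.00528/1000 = 0.07266.
Step 5 — 3dB bandwidth: Δω = ω₀/Q = 1.894e+05 rad/s; BW = Δω/(2π) = 3.014e+04 Hz.

(a) f₀ = 2190 Hz  (b) Q = 0.07266  (c) BW = 3.014e+04 Hz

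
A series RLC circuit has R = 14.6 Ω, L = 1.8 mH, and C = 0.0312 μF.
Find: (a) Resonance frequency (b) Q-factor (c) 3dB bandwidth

Step 1 — Resonance: ω₀ = 1/√(LC) = 1/√(0.0018·3.12e-08) = 1.334e+05 rad/s.
Step 2 — f₀ = ω₀/(2π) = 2.124e+04 Hz.
Step 3 — Series Q: Q = ω₀L/R = 1.334e+05·0.0018/14.6 = 16.45.
Step 4 — Bandwidth: Δω = ω₀/Q = 8111 rad/s; BW = Δω/(2π) = 1291 Hz.

(a) f₀ = 2.124e+04 Hz  (b) Q = 16.45  (c) BW = 1291 Hz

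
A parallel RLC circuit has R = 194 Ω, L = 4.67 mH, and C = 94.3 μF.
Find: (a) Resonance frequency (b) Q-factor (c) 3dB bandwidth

Step 1 — Resonance: ω₀ = 1/√(LC) = 1/√(0.00467·9.43e-05) = 1507 rad/s.
Step 2 — f₀ = ω₀/(2π) = 239.8 Hz.
Step 3 — Parallel Q: Q = R/(ω₀L) = 194/(1507·0.00467) = 27.57.
Step 4 — Bandwidth: Δω = ω₀/Q = 54.66 rad/s; BW = Δω/(2π) = 8.7 Hz.

(a) f₀ = 239.8 Hz  (b) Q = 27.57  (c) BW = 8.7 Hz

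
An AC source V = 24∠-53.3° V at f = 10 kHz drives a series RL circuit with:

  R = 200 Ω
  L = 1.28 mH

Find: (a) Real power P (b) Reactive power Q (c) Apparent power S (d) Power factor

Step 1 — Angular frequency: ω = 2π·f = 2π·1e+04 = 6.283e+04 rad/s.
Step 2 — Component impedances:
  R: Z = R = 200 Ω
  L: Z = jωL = j·6.283e+04·0.00128 = 0 + j80.42 Ω
Step 3 — Series combination: Z_total = R + L = 200 + j80.42 Ω = 215.6∠21.9° Ω.
Step 4 — Source phasor: V = 24∠-53.3° V = 14.34 - j19.24 V.
Step 5 — Current: I = V / Z = 0.02843 - j0.1076 A = 0.1113∠-75.2° A.
Step 6 — Complex power: S = V·I* = 2.479 + j0.9969 VA.
Step 7 — Real power: P = Re(S) = 2.479 W.
Step 8 — Reactive power: Q = Im(S) = 0.9969 VAR.
Step 9 — Apparent power: |S| = 2.672 VA.
Step 10 — Power factor: PF = P/|S| = 0.9278 (lagging).

(a) P = 2.479 W  (b) Q = 0.9969 VAR  (c) S = 2.672 VA  (d) PF = 0.9278 (lagging)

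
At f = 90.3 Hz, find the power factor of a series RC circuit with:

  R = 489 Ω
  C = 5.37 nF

Step 1 — Angular frequency: ω = 2π·f = 2π·90.3 = 567.4 rad/s.
Step 2 — Component impedances:
  R: Z = R = 489 Ω
  C: Z = 1/(jωC) = -j/(ω·C) = 0 - j3.282e+05 Ω
Step 3 — Series combination: Z_total = R + C = 489 - j3.282e+05 Ω = 3.282e+05∠-89.9° Ω.
Step 4 — Power factor: PF = cos(φ) = Re(Z)/|Z| = 489/3.282e+05 = 0.00149.
Step 5 — Type: Im(Z) = -3.282e+05 ⇒ leading (phase φ = -89.9°).

PF = 0.00149 (leading, φ = -89.9°)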